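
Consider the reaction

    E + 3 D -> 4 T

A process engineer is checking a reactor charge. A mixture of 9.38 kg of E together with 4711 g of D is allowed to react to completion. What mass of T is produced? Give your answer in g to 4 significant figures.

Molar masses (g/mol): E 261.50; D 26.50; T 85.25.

n(E) = 9.380×1000 / 261.50 = 35.87 mol
n(D) = 4711 / 26.50 = 177.8 mol
n/ν for E = 35.87/1 = 35.87
n/ν for D = 177.8/3 = 59.27
Smallest n/ν is E → limiting reagent.
n(T) = (4/1) × 35.87 = 143.5 mol
mass = 143.5 × 85.25 = 12230 g

12230 g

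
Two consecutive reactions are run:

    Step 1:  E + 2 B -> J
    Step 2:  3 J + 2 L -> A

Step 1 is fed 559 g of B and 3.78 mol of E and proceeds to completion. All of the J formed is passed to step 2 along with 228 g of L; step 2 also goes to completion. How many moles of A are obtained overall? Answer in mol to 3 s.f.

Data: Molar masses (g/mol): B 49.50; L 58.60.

1.26 mol

Step 1:
n(B) = 559.0 / 49.50 = 11.29 mol
n(E) = 3.780 mol
n/ν for B = 11.29/2 = 5.645
n/ν for E = 3.780/1 = 3.780
Smallest n/ν is E → limiting reagent.
n(J) produced = (1/1) × 3.780 = 3.780 mol
Step 2:
n(J) available = 3.780 mol
n(L) = 228.0 / 58.60 = 3.891 mol
n/ν for J = 3.780/3 = 1.260
n/ν for L = 3.891/2 = 1.946
Smallest n/ν is J → limiting reagent.
n(A) = (1/3) × 3.780 = 1.260 mol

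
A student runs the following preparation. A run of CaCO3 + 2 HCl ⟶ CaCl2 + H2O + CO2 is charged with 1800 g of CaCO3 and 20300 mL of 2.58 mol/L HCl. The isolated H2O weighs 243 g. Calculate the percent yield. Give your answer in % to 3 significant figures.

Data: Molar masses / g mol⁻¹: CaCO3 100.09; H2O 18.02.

75.0 %

n(CaCO3) = 1800 / 100.09 = 17.98 mol
n(HCl) = 2.58 × 20300/1000 = 52.37 mol
n/ν for CaCO3 = 17.98/1 = 17.98
n/ν for HCl = 52.37/2 = 26.19
Smallest n/ν is CaCO3 → limiting reagent.
theoretical n(H2O) = (1/1) × 17.98 = 17.98 mol → 324.0 g
% yield = 243 / 324.0 × 100 = 75.00 %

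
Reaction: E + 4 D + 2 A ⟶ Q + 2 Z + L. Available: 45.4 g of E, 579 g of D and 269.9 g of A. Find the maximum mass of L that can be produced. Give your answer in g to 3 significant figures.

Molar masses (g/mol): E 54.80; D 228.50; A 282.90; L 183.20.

n(E) = 45.40 / 54.80 = 0.8285 mol
n(D) = 579.0 / 228.50 = 2.534 mol
n(A) = 269.9 / 282.90 = 0.9540 mol
n/ν → E: 0.8285, D: 0.6335, A: 0.4770; A is limiting.
n(L) = (1/2) × 0.9540 = 0.4770 mol
mass = 0.4770 × 183.20 = 87.39 g

87.4 g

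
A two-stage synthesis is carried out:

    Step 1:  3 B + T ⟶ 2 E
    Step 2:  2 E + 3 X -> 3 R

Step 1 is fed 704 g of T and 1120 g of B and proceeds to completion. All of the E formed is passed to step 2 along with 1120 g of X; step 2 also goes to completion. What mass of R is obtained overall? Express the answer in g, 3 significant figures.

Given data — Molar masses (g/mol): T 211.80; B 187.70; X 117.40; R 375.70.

Step 1:
n(T) = 704.0 / 211.80 = 3.324 mol
n(B) = 1120 / 187.70 = 5.967 mol
n/ν → T: 3.324, B: 1.989; B is limiting.
n(E) produced = (2/3) × 5.967 = 3.978 mol
Step 2:
n(E) available = 3.978 mol
n(X) = 1120 / 117.40 = 9.540 mol
n/ν → E: 1.989, X: 3.180; E is limiting.
n(R) = (3/2) × 3.978 = 5.967 mol
mass = 5.967 × 375.70 = 2242 g

2240 g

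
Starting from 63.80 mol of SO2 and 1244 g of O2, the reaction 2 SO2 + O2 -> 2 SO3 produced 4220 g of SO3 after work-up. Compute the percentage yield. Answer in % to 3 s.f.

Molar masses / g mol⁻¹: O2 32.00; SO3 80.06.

82.6 %

n(SO2) = 63.80 mol
n(O2) = 1244 / 32.00 = 38.88 mol
n/ν for SO2 = 63.80/2 = 31.90
n/ν for O2 = 38.88/1 = 38.88
Smallest n/ν is SO2 → limiting reagent.
theoretical n(SO3) = (2/2) × 63.80 = 63.80 mol → 5108 g
% yield = 4220 / 5108 × 100 = 82.62 %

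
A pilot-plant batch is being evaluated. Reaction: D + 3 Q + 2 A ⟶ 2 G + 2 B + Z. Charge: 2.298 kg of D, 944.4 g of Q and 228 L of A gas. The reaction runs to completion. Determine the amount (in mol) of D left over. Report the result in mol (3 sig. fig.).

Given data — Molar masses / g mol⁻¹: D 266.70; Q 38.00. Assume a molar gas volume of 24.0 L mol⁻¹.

3.87 mol

n(D) = 2.298×1000 / 266.70 = 8.616 mol
n(Q) = 944.4 / 38.00 = 24.85 mol
n(A) = 228.0 / 24.0 = 9.500 mol
n/ν → D: 8.616, Q: 8.283, A: 4.750; A is limiting.
D consumed = (1/2) × 9.500 = 4.750 mol
D remaining = 8.616 − 4.750 = 3.866 mol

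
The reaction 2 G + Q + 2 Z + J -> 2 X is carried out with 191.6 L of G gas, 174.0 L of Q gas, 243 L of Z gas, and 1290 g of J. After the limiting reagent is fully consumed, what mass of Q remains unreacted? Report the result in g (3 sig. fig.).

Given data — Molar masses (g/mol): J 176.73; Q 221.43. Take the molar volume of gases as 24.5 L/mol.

707 g

n(G) = 191.6 / 24.5 = 7.820 mol
n(Q) = 174.0 / 24.5 = 7.102 mol
n(Z) = 243.0 / 24.5 = 9.918 mol
n(J) = 1290 / 176.73 = 7.299 mol
n/ν for G = 7.820/2 = 3.910
n/ν for Q = 7.102/1 = 7.102
n/ν for Z = 9.918/2 = 4.959
n/ν for J = 7.299/1 = 7.299
Smallest n/ν is G → limiting reagent.
Q consumed = (1/2) × 7.820 = 3.910 mol
Q remaining = 7.102 − 3.910 = 3.192 mol
mass = 3.192 × 221.43 = 706.8 g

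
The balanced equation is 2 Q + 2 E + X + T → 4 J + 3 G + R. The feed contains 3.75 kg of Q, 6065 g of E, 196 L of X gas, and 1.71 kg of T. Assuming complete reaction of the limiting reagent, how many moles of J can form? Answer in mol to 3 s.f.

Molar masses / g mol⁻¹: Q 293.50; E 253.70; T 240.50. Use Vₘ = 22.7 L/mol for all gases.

25.6 mol

n(Q) = 3.750×1000 / 293.50 = 12.78 mol
n(E) = 6065 / 253.70 = 23.91 mol
n(X) = 196.0 / 22.7 = 8.634 mol
n(T) = 1.710×1000 / 240.50 = 7.110 mol
n/ν for Q = 12.78/2 = 6.390
n/ν for E = 23.91/2 = 11.96
n/ν for X = 8.634/1 = 8.634
n/ν for T = 7.110/1 = 7.110
Smallest n/ν is Q → limiting reagent.
n(J) = (4/2) × 12.78 = 25.56 mol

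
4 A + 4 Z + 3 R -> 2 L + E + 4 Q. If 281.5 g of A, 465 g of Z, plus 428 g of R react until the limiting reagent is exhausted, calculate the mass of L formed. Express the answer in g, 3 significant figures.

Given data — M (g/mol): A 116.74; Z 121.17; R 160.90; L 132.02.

159 g

n(A) = 281.5 / 116.74 = 2.411 mol
n(Z) = 465.0 / 121.17 = 3.838 mol
n(R) = 428.0 / 160.90 = 2.660 mol
n/ν → A: 0.6028, Z: 0.9595, R: 0.8867; A is limiting.
n(L) = (2/4) × 2.411 = 1.206 mol
mass = 1.206 × 132.02 = 159.2 g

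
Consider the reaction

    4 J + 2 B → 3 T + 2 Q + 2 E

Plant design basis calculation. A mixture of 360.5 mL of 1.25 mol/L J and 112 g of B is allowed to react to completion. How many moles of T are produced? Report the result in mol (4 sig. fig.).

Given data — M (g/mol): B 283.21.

n(J) = 1.25 × 360.5/1000 = 0.4506 mol
n(B) = 112.0 / 283.21 = 0.3955 mol
n/ν for J = 0.4506/4 = 0.1127
n/ν for B = 0.3955/2 = 0.1978
Smallest n/ν is J → limiting reagent.
n(T) = (3/4) × 0.4506 = 0.3380 mol

0.3380 mol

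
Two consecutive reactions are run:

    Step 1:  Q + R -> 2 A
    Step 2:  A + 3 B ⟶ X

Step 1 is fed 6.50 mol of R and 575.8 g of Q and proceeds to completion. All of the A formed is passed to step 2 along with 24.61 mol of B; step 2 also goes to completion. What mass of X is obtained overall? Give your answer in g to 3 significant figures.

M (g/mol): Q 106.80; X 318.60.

Step 1:
n(R) = 6.500 mol
n(Q) = 575.8 / 106.80 = 5.391 mol
n/ν → R: 6.500, Q: 5.391; Q is limiting.
n(A) produced = (2/1) × 5.391 = 10.78 mol
Step 2:
n(A) available = 10.78 mol
n(B) = 24.61 mol
n/ν → A: 10.78, B: 8.203; B is limiting.
n(X) = (1/3) × 24.61 = 8.203 mol
mass = 8.203 × 318.60 = 2613 g

2610 g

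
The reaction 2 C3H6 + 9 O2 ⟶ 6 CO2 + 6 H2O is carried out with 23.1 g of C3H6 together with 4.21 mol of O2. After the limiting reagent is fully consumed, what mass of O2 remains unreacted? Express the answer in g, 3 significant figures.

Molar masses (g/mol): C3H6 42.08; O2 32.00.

55.7 g

n(C3H6) = 23.10 / 42.08 = 0.5490 mol
n(O2) = 4.210 mol
n/ν → C3H6: 0.2745, O2: 0.4678; C3H6 is limiting.
O2 consumed = (9/2) × 0.5490 = 2.471 mol
O2 remaining = 4.210 − 2.471 = 1.739 mol
mass = 1.739 × 32.00 = 55.65 g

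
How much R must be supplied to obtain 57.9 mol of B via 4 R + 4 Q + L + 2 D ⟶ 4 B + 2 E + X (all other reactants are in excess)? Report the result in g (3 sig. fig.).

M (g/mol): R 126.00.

n(B) = 57.90 mol
n(R) = (4/4) × 57.90 = 57.90 mol
mass = 57.90 × 126.00 = 7295 g

7300 g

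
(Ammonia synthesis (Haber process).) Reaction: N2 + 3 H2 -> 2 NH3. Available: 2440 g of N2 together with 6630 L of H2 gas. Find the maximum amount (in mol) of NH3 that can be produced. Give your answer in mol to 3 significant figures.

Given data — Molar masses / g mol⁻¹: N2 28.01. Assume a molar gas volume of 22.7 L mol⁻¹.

n(N2) = 2440 / 28.01 = 87.11 mol
n(H2) = 6630 / 22.7 = 292.1 mol
n/ν for N2 = 87.11/1 = 87.11
n/ν for H2 = 292.1/3 = 97.37
Smallest n/ν is N2 → limiting reagent.
n(NH3) = (2/1) × 87.11 = 174.2 mol

174 mol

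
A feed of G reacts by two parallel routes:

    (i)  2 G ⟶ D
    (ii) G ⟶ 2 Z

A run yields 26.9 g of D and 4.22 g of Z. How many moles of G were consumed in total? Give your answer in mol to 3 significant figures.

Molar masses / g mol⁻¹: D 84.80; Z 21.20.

0.734 mol

n(D) = 26.9 / 84.80 = 0.3172 mol
n(Z) = 4.22 / 21.20 = 0.1991 mol
n(G) via (i) = (2/1)×0.3172 = 0.6344 mol
n(G) via (ii) = (1/2)×0.1991 = 0.09955 mol
total n(G) = 0.6344 + 0.09955 = 0.7340 mol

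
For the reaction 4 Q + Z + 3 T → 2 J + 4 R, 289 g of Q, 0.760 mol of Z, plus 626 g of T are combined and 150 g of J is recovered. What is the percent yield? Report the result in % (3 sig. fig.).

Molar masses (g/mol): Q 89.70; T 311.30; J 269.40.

n(Q) = 289.0 / 89.70 = 3.222 mol
n(Z) = 0.7600 mol
n(T) = 626.0 / 311.30 = 2.011 mol
n/ν → Q: 0.8055, Z: 0.7600, T: 0.6703; T is limiting.
theoretical n(J) = (2/3) × 2.011 = 1.341 mol → 361.3 g
% yield = 150 / 361.3 × 100 = 41.52 %

41.5 %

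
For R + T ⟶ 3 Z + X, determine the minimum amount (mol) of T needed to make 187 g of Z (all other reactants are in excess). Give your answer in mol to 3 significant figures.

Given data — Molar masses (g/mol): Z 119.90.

0.520 mol

n(Z) = 187 / 119.90 = 1.560 mol
n(T) = (1/3) × 1.560 = 0.5200 mol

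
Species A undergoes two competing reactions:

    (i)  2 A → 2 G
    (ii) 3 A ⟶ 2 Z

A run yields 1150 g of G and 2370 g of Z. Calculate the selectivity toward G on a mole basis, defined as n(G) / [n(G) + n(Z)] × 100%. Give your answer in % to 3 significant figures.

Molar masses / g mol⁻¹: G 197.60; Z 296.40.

42.1 %

n(G) = 1150 / 197.60 = 5.820 mol
n(Z) = 2370 / 296.40 = 7.996 mol
selectivity = 5.820/(5.820+7.996) × 100 = 42.13 %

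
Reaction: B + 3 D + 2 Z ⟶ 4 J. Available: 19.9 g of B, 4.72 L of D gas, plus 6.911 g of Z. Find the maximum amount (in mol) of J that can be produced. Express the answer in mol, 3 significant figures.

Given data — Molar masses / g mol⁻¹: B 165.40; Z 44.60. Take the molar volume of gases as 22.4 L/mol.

n(B) = 19.90 / 165.40 = 0.1203 mol
n(D) = 4.720 / 22.4 = 0.2107 mol
n(Z) = 6.911 / 44.60 = 0.1550 mol
n/ν → B: 0.1203, D: 0.07023, Z: 0.07750; D is limiting.
n(J) = (4/3) × 0.2107 = 0.2809 mol

0.281 mol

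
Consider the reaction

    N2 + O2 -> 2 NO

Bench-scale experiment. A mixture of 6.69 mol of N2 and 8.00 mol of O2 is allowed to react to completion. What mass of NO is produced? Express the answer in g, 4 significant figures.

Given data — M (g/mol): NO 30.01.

401.5 g

n(N2) = 6.690 mol
n(O2) = 8.000 mol
n/ν for N2 = 6.690/1 = 6.690
n/ν for O2 = 8.000/1 = 8.000
Smallest n/ν is N2 → limiting reagent.
n(NO) = (2/1) × 6.690 = 13.38 mol
mass = 13.38 × 30.01 = 401.5 g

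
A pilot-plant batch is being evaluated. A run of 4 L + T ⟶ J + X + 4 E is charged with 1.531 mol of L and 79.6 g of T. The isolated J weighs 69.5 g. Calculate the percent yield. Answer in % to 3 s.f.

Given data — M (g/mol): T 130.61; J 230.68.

78.7 %

n(L) = 1.531 mol
n(T) = 79.60 / 130.61 = 0.6094 mol
n/ν → L: 0.3828, T: 0.6094; L is limiting.
theoretical n(J) = (1/4) × 1.531 = 0.3828 mol → 88.30 g
% yield = 69.5 / 88.30 × 100 = 78.71 %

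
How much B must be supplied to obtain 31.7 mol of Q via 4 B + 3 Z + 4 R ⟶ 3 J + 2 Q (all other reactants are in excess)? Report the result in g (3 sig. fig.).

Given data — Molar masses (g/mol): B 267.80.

17000 g

n(Q) = 31.70 mol
n(B) = (4/2) × 31.70 = 63.40 mol
mass = 63.40 × 267.80 = 16980 g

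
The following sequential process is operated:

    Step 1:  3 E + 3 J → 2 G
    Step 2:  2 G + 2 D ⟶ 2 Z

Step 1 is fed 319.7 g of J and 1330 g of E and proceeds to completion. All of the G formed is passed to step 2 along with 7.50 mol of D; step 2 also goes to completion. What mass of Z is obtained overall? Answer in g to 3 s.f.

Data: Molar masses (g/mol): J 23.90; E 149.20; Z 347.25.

2060 g

Step 1:
n(J) = 319.7 / 23.90 = 13.38 mol
n(E) = 1330 / 149.20 = 8.914 mol
n/ν for J = 13.38/3 = 4.460
n/ν for E = 8.914/3 = 2.971
Smallest n/ν is E → limiting reagent.
n(G) produced = (2/3) × 8.914 = 5.943 mol
Step 2:
n(G) available = 5.943 mol
n(D) = 7.500 mol
n/ν for G = 5.943/2 = 2.972
n/ν for D = 7.500/2 = 3.750
Smallest n/ν is G → limiting reagent.
n(Z) = (2/2) × 5.943 = 5.943 mol
mass = 5.943 × 347.25 = 2064 g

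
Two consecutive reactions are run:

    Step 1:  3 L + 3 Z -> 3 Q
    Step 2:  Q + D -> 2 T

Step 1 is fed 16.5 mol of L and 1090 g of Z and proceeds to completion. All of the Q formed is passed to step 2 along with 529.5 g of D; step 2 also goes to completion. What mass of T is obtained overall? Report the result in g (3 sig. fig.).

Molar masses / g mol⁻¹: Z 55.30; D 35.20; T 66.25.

Step 1:
n(L) = 16.50 mol
n(Z) = 1090 / 55.30 = 19.71 mol
n/ν → L: 5.500, Z: 6.570; L is limiting.
n(Q) produced = (3/3) × 16.50 = 16.50 mol
Step 2:
n(Q) available = 16.50 mol
n(D) = 529.5 / 35.20 = 15.04 mol
n/ν → Q: 16.50, D: 15.04; D is limiting.
n(T) = (2/1) × 15.04 = 30.08 mol
mass = 30.08 × 66.25 = 1993 g

1990 g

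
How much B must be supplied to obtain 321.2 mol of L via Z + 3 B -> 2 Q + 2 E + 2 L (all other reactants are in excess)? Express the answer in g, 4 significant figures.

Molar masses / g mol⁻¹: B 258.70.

n(L) = 321.2 mol
n(B) = (3/2) × 321.2 = 481.8 mol
mass = 481.8 × 258.70 = 124600 g

124600 g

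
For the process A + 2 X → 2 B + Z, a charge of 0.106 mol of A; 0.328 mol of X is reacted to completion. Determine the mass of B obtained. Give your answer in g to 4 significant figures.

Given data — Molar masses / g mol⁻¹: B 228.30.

n(A) = 0.1060 mol
n(X) = 0.3280 mol
n/ν for A = 0.1060/1 = 0.1060
n/ν for X = 0.3280/2 = 0.1640
Smallest n/ν is A → limiting reagent.
n(B) = (2/1) × 0.1060 = 0.2120 mol
mass = 0.2120 × 228.30 = 48.40 g

48.40 g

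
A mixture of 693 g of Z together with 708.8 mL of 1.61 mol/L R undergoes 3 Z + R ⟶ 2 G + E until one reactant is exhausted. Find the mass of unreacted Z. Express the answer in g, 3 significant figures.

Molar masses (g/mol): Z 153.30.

n(Z) = 693.0 / 153.30 = 4.521 mol
n(R) = 1.61 × 708.8/1000 = 1.141 mol
n/ν for Z = 4.521/3 = 1.507
n/ν for R = 1.141/1 = 1.141
Smallest n/ν is R → limiting reagent.
Z consumed = (3/1) × 1.141 = 3.423 mol
Z remaining = 4.521 − 3.423 = 1.098 mol
mass = 1.098 × 153.30 = 168.3 g

168 g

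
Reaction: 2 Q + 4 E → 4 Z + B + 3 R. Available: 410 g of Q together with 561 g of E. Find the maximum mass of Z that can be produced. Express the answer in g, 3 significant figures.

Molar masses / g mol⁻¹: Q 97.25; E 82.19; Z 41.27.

282 g

n(Q) = 410.0 / 97.25 = 4.216 mol
n(E) = 561.0 / 82.19 = 6.826 mol
n/ν for Q = 4.216/2 = 2.108
n/ν for E = 6.826/4 = 1.707
Smallest n/ν is E → limiting reagent.
n(Z) = (4/4) × 6.826 = 6.826 mol
mass = 6.826 × 41.27 = 281.7 g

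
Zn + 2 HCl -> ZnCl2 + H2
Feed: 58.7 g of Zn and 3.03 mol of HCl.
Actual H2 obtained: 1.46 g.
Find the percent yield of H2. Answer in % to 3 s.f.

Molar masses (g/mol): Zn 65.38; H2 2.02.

80.5 %

n(Zn) = 58.70 / 65.38 = 0.8978 mol
n(HCl) = 3.030 mol
n/ν → Zn: 0.8978, HCl: 1.515; Zn is limiting.
theoretical n(H2) = (1/1) × 0.8978 = 0.8978 mol → 1.814 g
% yield = 1.46 / 1.814 × 100 = 80.49 %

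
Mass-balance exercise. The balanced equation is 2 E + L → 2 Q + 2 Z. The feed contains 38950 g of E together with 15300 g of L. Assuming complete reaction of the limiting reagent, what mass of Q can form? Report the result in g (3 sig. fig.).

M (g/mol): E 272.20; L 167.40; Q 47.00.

6730 g

n(E) = 38950 / 272.20 = 143.1 mol
n(L) = 15300 / 167.40 = 91.40 mol
n/ν → E: 71.55, L: 91.40; E is limiting.
n(Q) = (2/2) × 143.1 = 143.1 mol
mass = 143.1 × 47.00 = 6726 g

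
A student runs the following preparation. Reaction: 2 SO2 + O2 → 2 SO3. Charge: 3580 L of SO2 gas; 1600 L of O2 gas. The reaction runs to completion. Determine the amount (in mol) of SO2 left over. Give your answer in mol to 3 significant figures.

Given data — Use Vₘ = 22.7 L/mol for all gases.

n(SO2) = 3580 / 22.7 = 157.7 mol
n(O2) = 1600 / 22.7 = 70.48 mol
n/ν for SO2 = 157.7/2 = 78.85
n/ν for O2 = 70.48/1 = 70.48
Smallest n/ν is O2 → limiting reagent.
SO2 consumed = (2/1) × 70.48 = 141.0 mol
SO2 remaining = 157.7 − 141.0 = 16.70 mol

16.7 mol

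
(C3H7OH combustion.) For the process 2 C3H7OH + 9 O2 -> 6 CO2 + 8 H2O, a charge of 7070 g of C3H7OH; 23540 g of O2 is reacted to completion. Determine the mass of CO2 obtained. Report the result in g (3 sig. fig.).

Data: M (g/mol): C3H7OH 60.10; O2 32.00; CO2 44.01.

15500 g

n(C3H7OH) = 7070 / 60.10 = 117.6 mol
n(O2) = 23540 / 32.00 = 735.6 mol
n/ν for C3H7OH = 117.6/2 = 58.80
n/ν for O2 = 735.6/9 = 81.73
Smallest n/ν is C3H7OH → limiting reagent.
n(CO2) = (6/2) × 117.6 = 352.8 mol
mass = 352.8 × 44.01 = 15530 g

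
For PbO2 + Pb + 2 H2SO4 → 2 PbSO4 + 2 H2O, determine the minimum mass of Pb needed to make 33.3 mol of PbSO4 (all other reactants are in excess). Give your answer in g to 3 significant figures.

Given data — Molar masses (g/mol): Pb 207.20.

n(PbSO4) = 33.30 mol
n(Pb) = (1/2) × 33.30 = 16.65 mol
mass = 16.65 × 207.20 = 3450 g

3450 g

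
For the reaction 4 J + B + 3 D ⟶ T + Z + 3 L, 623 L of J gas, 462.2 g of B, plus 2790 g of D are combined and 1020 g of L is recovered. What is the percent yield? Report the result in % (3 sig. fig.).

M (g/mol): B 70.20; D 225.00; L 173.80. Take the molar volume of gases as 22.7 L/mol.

n(J) = 623.0 / 22.7 = 27.44 mol
n(B) = 462.2 / 70.20 = 6.584 mol
n(D) = 2790 / 225.00 = 12.40 mol
n/ν for J = 27.44/4 = 6.860
n/ν for B = 6.584/1 = 6.584
n/ν for D = 12.40/3 = 4.133
Smallest n/ν is D → limiting reagent.
theoretical n(L) = (3/3) × 12.40 = 12.40 mol → 2155 g
% yield = 1020 / 2155 × 100 = 47.33 %

47.3 %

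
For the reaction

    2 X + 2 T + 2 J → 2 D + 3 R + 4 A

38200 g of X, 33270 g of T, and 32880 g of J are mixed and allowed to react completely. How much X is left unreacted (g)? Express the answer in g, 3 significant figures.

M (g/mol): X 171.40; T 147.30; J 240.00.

n(X) = 38200 / 171.40 = 222.9 mol
n(T) = 33270 / 147.30 = 225.9 mol
n(J) = 32880 / 240.00 = 137.0 mol
n/ν for X = 222.9/2 = 111.5
n/ν for T = 225.9/2 = 113.0
n/ν for J = 137.0/2 = 68.50
Smallest n/ν is J → limiting reagent.
X consumed = (2/2) × 137.0 = 137.0 mol
X remaining = 222.9 − 137.0 = 85.90 mol
mass = 85.90 × 171.40 = 14720 g

14700 g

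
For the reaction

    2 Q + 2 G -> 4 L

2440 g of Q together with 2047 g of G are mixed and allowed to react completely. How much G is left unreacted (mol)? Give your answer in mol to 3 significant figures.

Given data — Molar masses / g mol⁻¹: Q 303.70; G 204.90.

1.96 mol

n(Q) = 2440 / 303.70 = 8.034 mol
n(G) = 2047 / 204.90 = 9.990 mol
n/ν for Q = 8.034/2 = 4.017
n/ν for G = 9.990/2 = 4.995
Smallest n/ν is Q → limiting reagent.
G consumed = (2/2) × 8.034 = 8.034 mol
G remaining = 9.990 − 8.034 = 1.956 mol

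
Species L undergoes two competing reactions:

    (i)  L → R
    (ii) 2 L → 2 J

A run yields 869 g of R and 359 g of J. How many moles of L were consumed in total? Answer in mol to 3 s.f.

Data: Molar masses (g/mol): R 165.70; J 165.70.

n(R) = 869 / 165.70 = 5.244 mol
n(J) = 359 / 165.70 = 2.167 mol
n(L) via (i) = (1/1)×5.244 = 5.244 mol
n(L) via (ii) = (2/2)×2.167 = 2.167 mol
total n(L) = 5.244 + 2.167 = 7.411 mol

7.41 mol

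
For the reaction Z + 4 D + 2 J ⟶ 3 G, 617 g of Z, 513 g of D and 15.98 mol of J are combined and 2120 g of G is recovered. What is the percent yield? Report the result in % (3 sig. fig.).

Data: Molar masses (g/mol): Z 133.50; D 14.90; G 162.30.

94.2 %

n(Z) = 617.0 / 133.50 = 4.622 mol
n(D) = 513.0 / 14.90 = 34.43 mol
n(J) = 15.98 mol
n/ν for Z = 4.622/1 = 4.622
n/ν for D = 34.43/4 = 8.608
n/ν for J = 15.98/2 = 7.990
Smallest n/ν is Z → limiting reagent.
theoretical n(G) = (3/1) × 4.622 = 13.87 mol → 2251 g
% yield = 2120 / 2251 × 100 = 94.18 %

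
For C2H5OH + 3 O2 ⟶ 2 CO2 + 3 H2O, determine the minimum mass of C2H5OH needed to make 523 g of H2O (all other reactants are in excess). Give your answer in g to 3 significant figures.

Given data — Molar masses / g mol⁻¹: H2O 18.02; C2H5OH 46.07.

n(H2O) = 523 / 18.02 = 29.02 mol
n(C2H5OH) = (1/3) × 29.02 = 9.673 mol
mass = 9.673 × 46.07 = 445.6 g

446 g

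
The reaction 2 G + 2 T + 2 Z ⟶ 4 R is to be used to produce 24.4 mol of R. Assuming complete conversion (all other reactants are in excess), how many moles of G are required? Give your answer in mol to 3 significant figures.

n(R) = 24.40 mol
n(G) = (2/4) × 24.40 = 12.20 mol

12.2 mol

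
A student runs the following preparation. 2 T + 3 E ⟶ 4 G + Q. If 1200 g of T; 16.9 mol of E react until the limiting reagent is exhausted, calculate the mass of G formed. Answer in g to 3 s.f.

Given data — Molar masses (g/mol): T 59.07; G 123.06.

2770 g

n(T) = 1200 / 59.07 = 20.31 mol
n(E) = 16.90 mol
n/ν → T: 10.16, E: 5.633; E is limiting.
n(G) = (4/3) × 16.90 = 22.53 mol
mass = 22.53 × 123.06 = 2773 g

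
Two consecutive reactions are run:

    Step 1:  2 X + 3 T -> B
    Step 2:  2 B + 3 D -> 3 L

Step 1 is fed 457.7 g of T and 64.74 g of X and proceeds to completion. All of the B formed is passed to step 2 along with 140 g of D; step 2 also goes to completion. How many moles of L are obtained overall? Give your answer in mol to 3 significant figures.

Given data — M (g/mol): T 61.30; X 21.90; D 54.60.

Step 1:
n(T) = 457.7 / 61.30 = 7.467 mol
n(X) = 64.74 / 21.90 = 2.956 mol
n/ν → T: 2.489, X: 1.478; X is limiting.
n(B) produced = (1/2) × 2.956 = 1.478 mol
Step 2:
n(B) available = 1.478 mol
n(D) = 140.0 / 54.60 = 2.564 mol
n/ν → B: 0.7390, D: 0.8547; B is limiting.
n(L) = (3/2) × 1.478 = 2.217 mol

2.22 mol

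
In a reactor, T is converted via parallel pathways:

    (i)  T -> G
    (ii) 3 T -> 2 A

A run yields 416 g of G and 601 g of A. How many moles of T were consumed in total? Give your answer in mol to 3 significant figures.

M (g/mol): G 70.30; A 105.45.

14.5 mol

n(G) = 416 / 70.30 = 5.917 mol
n(A) = 601 / 105.45 = 5.699 mol
n(T) via (i) = (1/1)×5.917 = 5.917 mol
n(T) via (ii) = (3/2)×5.699 = 8.549 mol
total n(T) = 5.917 + 8.549 = 14.47 mol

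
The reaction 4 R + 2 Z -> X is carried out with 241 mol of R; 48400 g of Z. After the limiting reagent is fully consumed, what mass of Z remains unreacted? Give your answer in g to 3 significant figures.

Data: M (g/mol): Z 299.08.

12400 g

n(R) = 241.0 mol
n(Z) = 48400 / 299.08 = 161.8 mol
n/ν for R = 241.0/4 = 60.25
n/ν for Z = 161.8/2 = 80.90
Smallest n/ν is R → limiting reagent.
Z consumed = (2/4) × 241.0 = 120.5 mol
Z remaining = 161.8 − 120.5 = 41.30 mol
mass = 41.30 × 299.08 = 12350 g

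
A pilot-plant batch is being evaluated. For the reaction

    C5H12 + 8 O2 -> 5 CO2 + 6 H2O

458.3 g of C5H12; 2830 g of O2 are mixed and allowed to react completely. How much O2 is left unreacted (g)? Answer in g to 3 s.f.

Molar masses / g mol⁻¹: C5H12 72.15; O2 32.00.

n(C5H12) = 458.3 / 72.15 = 6.352 mol
n(O2) = 2830 / 32.00 = 88.44 mol
n/ν → C5H12: 6.352, O2: 11.06; C5H12 is limiting.
O2 consumed = (8/1) × 6.352 = 50.82 mol
O2 remaining = 88.44 − 50.82 = 37.62 mol
mass = 37.62 × 32.00 = 1204 g

1200 g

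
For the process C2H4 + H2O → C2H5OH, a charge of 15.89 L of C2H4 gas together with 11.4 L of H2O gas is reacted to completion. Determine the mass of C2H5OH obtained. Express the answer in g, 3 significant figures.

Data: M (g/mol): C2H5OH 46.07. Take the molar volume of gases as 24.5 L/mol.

n(C2H4) = 15.89 / 24.5 = 0.6486 mol
n(H2O) = 11.40 / 24.5 = 0.4653 mol
n/ν for C2H4 = 0.6486/1 = 0.6486
n/ν for H2O = 0.4653/1 = 0.4653
Smallest n/ν is H2O → limiting reagent.
n(C2H5OH) = (1/1) × 0.4653 = 0.4653 mol
mass = 0.4653 × 46.07 = 21.44 g

21.4 g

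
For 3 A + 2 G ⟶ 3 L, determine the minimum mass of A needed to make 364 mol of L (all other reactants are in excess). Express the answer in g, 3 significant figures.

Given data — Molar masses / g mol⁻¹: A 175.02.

n(L) = 364.0 mol
n(A) = (3/3) × 364.0 = 364.0 mol
mass = 364.0 × 175.02 = 63710 g

63700 g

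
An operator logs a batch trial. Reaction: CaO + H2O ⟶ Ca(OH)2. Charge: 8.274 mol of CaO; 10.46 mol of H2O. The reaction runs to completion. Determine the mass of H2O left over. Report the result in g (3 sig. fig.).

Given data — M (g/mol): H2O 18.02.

n(CaO) = 8.274 mol
n(H2O) = 10.46 mol
n/ν for CaO = 8.274/1 = 8.274
n/ν for H2O = 10.46/1 = 10.46
Smallest n/ν is CaO → limiting reagent.
H2O consumed = (1/1) × 8.274 = 8.274 mol
H2O remaining = 10.46 − 8.274 = 2.186 mol
mass = 2.186 × 18.02 = 39.39 g

39.4 g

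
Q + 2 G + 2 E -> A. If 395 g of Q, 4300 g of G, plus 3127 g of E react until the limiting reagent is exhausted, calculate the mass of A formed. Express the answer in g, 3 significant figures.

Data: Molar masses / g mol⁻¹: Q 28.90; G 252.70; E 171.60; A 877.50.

7470 g

n(Q) = 395.0 / 28.90 = 13.67 mol
n(G) = 4300 / 252.70 = 17.02 mol
n(E) = 3127 / 171.60 = 18.22 mol
n/ν for Q = 13.67/1 = 13.67
n/ν for G = 17.02/2 = 8.510
n/ν for E = 18.22/2 = 9.110
Smallest n/ν is G → limiting reagent.
n(A) = (1/2) × 17.02 = 8.510 mol
mass = 8.510 × 877.50 = 7468 g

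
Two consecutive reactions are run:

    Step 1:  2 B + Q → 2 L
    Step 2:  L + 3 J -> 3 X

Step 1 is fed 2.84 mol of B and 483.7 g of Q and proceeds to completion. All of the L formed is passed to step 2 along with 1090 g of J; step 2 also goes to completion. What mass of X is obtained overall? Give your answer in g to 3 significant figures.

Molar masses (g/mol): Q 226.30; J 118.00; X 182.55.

Step 1:
n(B) = 2.840 mol
n(Q) = 483.7 / 226.30 = 2.137 mol
n/ν for B = 2.840/2 = 1.420
n/ν for Q = 2.137/1 = 2.137
Smallest n/ν is B → limiting reagent.
n(L) produced = (2/2) × 2.840 = 2.840 mol
Step 2:
n(L) available = 2.840 mol
n(J) = 1090 / 118.00 = 9.237 mol
n/ν for L = 2.840/1 = 2.840
n/ν for J = 9.237/3 = 3.079
Smallest n/ν is L → limiting reagent.
n(X) = (3/1) × 2.840 = 8.520 mol
mass = 8.520 × 182.55 = 1555 g

1560 g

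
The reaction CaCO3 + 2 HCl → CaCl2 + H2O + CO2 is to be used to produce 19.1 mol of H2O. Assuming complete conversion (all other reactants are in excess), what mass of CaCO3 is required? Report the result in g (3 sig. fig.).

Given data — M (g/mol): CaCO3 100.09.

1910 g

n(H2O) = 19.10 mol
n(CaCO3) = (1/1) × 19.10 = 19.10 mol
mass = 19.10 × 100.09 = 1912 g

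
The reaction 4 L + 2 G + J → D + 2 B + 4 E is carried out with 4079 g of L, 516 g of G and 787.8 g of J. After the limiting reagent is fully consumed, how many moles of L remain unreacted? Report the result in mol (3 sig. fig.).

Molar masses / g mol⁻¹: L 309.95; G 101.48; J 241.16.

n(L) = 4079 / 309.95 = 13.16 mol
n(G) = 516.0 / 101.48 = 5.085 mol
n(J) = 787.8 / 241.16 = 3.267 mol
n/ν → L: 3.290, G: 2.543, J: 3.267; G is limiting.
L consumed = (4/2) × 5.085 = 10.17 mol
L remaining = 13.16 − 10.17 = 2.990 mol

2.99 mol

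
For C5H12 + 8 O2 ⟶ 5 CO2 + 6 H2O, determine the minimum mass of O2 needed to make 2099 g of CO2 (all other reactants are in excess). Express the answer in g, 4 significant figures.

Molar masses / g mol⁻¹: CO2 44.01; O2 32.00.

2442 g

n(CO2) = 2099 / 44.01 = 47.69 mol
n(O2) = (8/5) × 47.69 = 76.30 mol
mass = 76.30 × 32.00 = 2442 g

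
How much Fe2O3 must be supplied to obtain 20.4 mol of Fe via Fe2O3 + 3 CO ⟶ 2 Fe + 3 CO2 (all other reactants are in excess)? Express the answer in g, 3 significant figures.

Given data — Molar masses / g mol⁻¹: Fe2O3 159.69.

n(Fe) = 20.40 mol
n(Fe2O3) = (1/2) × 20.40 = 10.20 mol
mass = 10.20 × 159.69 = 1629 g

1630 g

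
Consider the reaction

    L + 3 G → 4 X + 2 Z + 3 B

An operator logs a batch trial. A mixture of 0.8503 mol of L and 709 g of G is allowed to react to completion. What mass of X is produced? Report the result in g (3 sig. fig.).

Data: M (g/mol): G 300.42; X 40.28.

127 g

n(L) = 0.8503 mol
n(G) = 709.0 / 300.42 = 2.360 mol
n/ν → L: 0.8503, G: 0.7867; G is limiting.
n(X) = (4/3) × 2.360 = 3.147 mol
mass = 3.147 × 40.28 = 126.8 g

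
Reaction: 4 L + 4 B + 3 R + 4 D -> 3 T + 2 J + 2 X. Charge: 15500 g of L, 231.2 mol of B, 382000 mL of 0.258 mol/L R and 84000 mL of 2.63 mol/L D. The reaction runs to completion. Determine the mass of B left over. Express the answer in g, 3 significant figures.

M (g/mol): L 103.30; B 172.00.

n(L) = 15500 / 103.30 = 150.0 mol
n(B) = 231.2 mol
n(R) = 0.258 × 382000/1000 = 98.56 mol
n(D) = 2.63 × 84000/1000 = 220.9 mol
n/ν → L: 37.50, B: 57.80, R: 32.85, D: 55.23; R is limiting.
B consumed = (4/3) × 98.56 = 131.4 mol
B remaining = 231.2 − 131.4 = 99.80 mol
mass = 99.80 × 172.00 = 17170 g

17200 g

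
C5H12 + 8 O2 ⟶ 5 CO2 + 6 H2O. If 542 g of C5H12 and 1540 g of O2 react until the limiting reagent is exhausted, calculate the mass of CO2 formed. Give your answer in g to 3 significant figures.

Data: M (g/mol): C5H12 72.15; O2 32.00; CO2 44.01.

n(C5H12) = 542.0 / 72.15 = 7.512 mol
n(O2) = 1540 / 32.00 = 48.13 mol
n/ν for C5H12 = 7.512/1 = 7.512
n/ν for O2 = 48.13/8 = 6.016
Smallest n/ν is O2 → limiting reagent.
n(CO2) = (5/8) × 48.13 = 30.08 mol
mass = 30.08 × 44.01 = 1324 g

1320 g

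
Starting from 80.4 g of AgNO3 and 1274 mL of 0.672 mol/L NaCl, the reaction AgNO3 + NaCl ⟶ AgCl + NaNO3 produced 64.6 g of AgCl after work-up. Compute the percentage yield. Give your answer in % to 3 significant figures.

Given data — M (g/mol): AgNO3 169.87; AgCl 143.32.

95.2 %

n(AgNO3) = 80.40 / 169.87 = 0.4733 mol
n(NaCl) = 0.672 × 1274/1000 = 0.8561 mol
n/ν for AgNO3 = 0.4733/1 = 0.4733
n/ν for NaCl = 0.8561/1 = 0.8561
Smallest n/ν is AgNO3 → limiting reagent.
theoretical n(AgCl) = (1/1) × 0.4733 = 0.4733 mol → 67.83 g
% yield = 64.6 / 67.83 × 100 = 95.24 %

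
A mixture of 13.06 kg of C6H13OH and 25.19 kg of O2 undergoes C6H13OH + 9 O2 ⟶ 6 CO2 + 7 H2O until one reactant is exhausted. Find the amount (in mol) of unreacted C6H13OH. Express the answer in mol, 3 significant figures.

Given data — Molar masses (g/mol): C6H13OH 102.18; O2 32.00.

40.3 mol

n(C6H13OH) = 13.06×1000 / 102.18 = 127.8 mol
n(O2) = 25.19×1000 / 32.00 = 787.2 mol
n/ν for C6H13OH = 127.8/1 = 127.8
n/ν for O2 = 787.2/9 = 87.47
Smallest n/ν is O2 → limiting reagent.
C6H13OH consumed = (1/9) × 787.2 = 87.47 mol
C6H13OH remaining = 127.8 − 87.47 = 40.33 mol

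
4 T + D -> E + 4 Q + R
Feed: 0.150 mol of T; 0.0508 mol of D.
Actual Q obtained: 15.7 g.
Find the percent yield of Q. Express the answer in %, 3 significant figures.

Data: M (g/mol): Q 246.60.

n(T) = 0.1500 mol
n(D) = 0.05080 mol
n/ν for T = 0.1500/4 = 0.03750
n/ν for D = 0.05080/1 = 0.05080
Smallest n/ν is T → limiting reagent.
theoretical n(Q) = (4/4) × 0.1500 = 0.1500 mol → 36.99 g
% yield = 15.7 / 36.99 × 100 = 42.44 %

42.4 %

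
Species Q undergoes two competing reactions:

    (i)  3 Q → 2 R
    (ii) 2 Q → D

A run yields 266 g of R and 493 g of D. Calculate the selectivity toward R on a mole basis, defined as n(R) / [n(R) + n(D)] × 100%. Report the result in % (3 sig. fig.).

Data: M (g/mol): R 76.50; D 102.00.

n(R) = 266 / 76.50 = 3.477 mol
n(D) = 493 / 102.00 = 4.833 mol
selectivity = 3.477/(3.477+4.833) × 100 = 41.84 %

41.8 %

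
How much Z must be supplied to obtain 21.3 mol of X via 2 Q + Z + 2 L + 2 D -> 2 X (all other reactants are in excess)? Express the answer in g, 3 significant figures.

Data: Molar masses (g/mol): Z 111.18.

1180 g

n(X) = 21.30 mol
n(Z) = (1/2) × 21.30 = 10.65 mol
mass = 10.65 × 111.18 = 1184 g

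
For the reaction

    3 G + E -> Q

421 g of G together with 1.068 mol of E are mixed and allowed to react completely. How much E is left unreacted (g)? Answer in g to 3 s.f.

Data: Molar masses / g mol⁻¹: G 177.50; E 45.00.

n(G) = 421.0 / 177.50 = 2.372 mol
n(E) = 1.068 mol
n/ν for G = 2.372/3 = 0.7907
n/ν for E = 1.068/1 = 1.068
Smallest n/ν is G → limiting reagent.
E consumed = (1/3) × 2.372 = 0.7907 mol
E remaining = 1.068 − 0.7907 = 0.2773 mol
mass = 0.2773 × 45.00 = 12.48 g

12.5 g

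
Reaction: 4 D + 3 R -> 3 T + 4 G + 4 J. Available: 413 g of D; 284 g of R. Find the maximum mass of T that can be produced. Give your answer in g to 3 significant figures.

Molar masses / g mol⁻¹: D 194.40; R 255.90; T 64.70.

n(D) = 413.0 / 194.40 = 2.124 mol
n(R) = 284.0 / 255.90 = 1.110 mol
n/ν for D = 2.124/4 = 0.5310
n/ν for R = 1.110/3 = 0.3700
Smallest n/ν is R → limiting reagent.
n(T) = (3/3) × 1.110 = 1.110 mol
mass = 1.110 × 64.70 = 71.82 g

71.8 g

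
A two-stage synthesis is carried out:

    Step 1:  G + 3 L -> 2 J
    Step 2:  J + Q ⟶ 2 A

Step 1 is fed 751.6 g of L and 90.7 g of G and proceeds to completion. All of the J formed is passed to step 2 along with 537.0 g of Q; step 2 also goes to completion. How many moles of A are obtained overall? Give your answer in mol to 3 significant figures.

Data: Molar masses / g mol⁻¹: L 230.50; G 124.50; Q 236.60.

Step 1:
n(L) = 751.6 / 230.50 = 3.261 mol
n(G) = 90.70 / 124.50 = 0.7285 mol
n/ν for L = 3.261/3 = 1.087
n/ν for G = 0.7285/1 = 0.7285
Smallest n/ν is G → limiting reagent.
n(J) produced = (2/1) × 0.7285 = 1.457 mol
Step 2:
n(J) available = 1.457 mol
n(Q) = 537.0 / 236.60 = 2.270 mol
n/ν for J = 1.457/1 = 1.457
n/ν for Q = 2.270/1 = 2.270
Smallest n/ν is J → limiting reagent.
n(A) = (2/1) × 1.457 = 2.914 mol

2.91 mol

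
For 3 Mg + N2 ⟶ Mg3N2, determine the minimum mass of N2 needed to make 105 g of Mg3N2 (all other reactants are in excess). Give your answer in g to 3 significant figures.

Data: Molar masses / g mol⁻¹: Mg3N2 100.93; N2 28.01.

29.1 g

n(Mg3N2) = 105 / 100.93 = 1.040 mol
n(N2) = (1/1) × 1.040 = 1.040 mol
mass = 1.040 × 28.01 = 29.13 g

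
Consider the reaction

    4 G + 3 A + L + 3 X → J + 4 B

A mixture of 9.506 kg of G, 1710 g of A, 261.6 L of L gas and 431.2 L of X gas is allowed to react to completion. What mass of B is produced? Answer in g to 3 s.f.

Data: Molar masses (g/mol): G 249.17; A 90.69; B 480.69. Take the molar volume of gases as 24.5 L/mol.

11300 g

n(G) = 9.506×1000 / 249.17 = 38.15 mol
n(A) = 1710 / 90.69 = 18.86 mol
n(L) = 261.6 / 24.5 = 10.68 mol
n(X) = 431.2 / 24.5 = 17.60 mol
n/ν for G = 38.15/4 = 9.538
n/ν for A = 18.86/3 = 6.287
n/ν for L = 10.68/1 = 10.68
n/ν for X = 17.60/3 = 5.867
Smallest n/ν is X → limiting reagent.
n(B) = (4/3) × 17.60 = 23.47 mol
mass = 23.47 × 480.69 = 11280 g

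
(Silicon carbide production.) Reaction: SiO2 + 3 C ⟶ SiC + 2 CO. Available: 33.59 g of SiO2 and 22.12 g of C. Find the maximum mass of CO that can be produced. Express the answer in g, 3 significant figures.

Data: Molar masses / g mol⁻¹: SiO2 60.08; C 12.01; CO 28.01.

31.3 g

n(SiO2) = 33.59 / 60.08 = 0.5591 mol
n(C) = 22.12 / 12.01 = 1.842 mol
n/ν for SiO2 = 0.5591/1 = 0.5591
n/ν for C = 1.842/3 = 0.6140
Smallest n/ν is SiO2 → limiting reagent.
n(CO) = (2/1) × 0.5591 = 1.118 mol
mass = 1.118 × 28.01 = 31.32 g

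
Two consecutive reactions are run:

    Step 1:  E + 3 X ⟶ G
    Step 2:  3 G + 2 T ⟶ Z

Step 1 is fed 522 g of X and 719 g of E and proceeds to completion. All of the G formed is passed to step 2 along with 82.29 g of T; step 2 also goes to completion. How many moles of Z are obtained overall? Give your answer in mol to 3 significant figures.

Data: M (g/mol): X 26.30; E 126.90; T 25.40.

Step 1:
n(X) = 522.0 / 26.30 = 19.85 mol
n(E) = 719.0 / 126.90 = 5.666 mol
n/ν → X: 6.617, E: 5.666; E is limiting.
n(G) produced = (1/1) × 5.666 = 5.666 mol
Step 2:
n(G) available = 5.666 mol
n(T) = 82.29 / 25.40 = 3.240 mol
n/ν → G: 1.889, T: 1.620; T is limiting.
n(Z) = (1/2) × 3.240 = 1.620 mol

1.62 mol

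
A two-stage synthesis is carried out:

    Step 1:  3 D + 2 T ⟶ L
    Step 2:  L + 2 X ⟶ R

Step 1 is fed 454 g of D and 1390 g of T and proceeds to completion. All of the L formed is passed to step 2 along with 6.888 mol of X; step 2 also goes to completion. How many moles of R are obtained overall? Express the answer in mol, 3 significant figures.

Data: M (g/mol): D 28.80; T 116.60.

Step 1:
n(D) = 454.0 / 28.80 = 15.76 mol
n(T) = 1390 / 116.60 = 11.92 mol
n/ν for D = 15.76/3 = 5.253
n/ν for T = 11.92/2 = 5.960
Smallest n/ν is D → limiting reagent.
n(L) produced = (1/3) × 15.76 = 5.253 mol
Step 2:
n(L) available = 5.253 mol
n(X) = 6.888 mol
n/ν for L = 5.253/1 = 5.253
n/ν for X = 6.888/2 = 3.444
Smallest n/ν is X → limiting reagent.
n(R) = (1/2) × 6.888 = 3.444 mol

3.44 mol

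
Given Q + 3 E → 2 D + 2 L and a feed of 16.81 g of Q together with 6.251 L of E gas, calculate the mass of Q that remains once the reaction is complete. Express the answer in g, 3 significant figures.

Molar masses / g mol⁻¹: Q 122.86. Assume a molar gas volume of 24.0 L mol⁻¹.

6.14 g

n(Q) = 16.81 / 122.86 = 0.1368 mol
n(E) = 6.251 / 24.0 = 0.2605 mol
n/ν → Q: 0.1368, E: 0.08683; E is limiting.
Q consumed = (1/3) × 0.2605 = 0.08683 mol
Q remaining = 0.1368 − 0.08683 = 0.04997 mol
mass = 0.04997 × 122.86 = 6.139 g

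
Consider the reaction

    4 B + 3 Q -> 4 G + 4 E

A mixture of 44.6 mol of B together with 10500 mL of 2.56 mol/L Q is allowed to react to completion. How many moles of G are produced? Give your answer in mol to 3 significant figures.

n(B) = 44.60 mol
n(Q) = 2.56 × 10500/1000 = 26.88 mol
n/ν for B = 44.60/4 = 11.15
n/ν for Q = 26.88/3 = 8.960
Smallest n/ν is Q → limiting reagent.
n(G) = (4/3) × 26.88 = 35.84 mol

35.8 mol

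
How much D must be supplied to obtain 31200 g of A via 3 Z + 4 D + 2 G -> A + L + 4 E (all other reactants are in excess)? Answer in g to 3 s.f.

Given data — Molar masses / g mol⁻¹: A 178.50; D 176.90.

n(A) = 31200 / 178.50 = 174.8 mol
n(D) = (4/1) × 174.8 = 699.2 mol
mass = 699.2 × 176.90 = 123700 g

124000 g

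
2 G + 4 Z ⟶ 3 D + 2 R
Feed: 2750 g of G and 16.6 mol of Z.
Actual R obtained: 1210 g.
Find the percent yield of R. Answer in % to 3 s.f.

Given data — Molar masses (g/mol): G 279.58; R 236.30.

n(G) = 2750 / 279.58 = 9.836 mol
n(Z) = 16.60 mol
n/ν → G: 4.918, Z: 4.150; Z is limiting.
theoretical n(R) = (2/4) × 16.60 = 8.300 mol → 1961 g
% yield = 1210 / 1961 × 100 = 61.70 %

61.7 %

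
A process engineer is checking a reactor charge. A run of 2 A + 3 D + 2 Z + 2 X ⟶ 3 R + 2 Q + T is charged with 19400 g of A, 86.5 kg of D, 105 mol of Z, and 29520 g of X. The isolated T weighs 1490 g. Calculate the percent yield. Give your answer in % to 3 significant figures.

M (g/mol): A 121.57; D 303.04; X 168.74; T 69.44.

n(A) = 19400 / 121.57 = 159.6 mol
n(D) = 86.50×1000 / 303.04 = 285.4 mol
n(Z) = 105.0 mol
n(X) = 29520 / 168.74 = 174.9 mol
n/ν → A: 79.80, D: 95.13, Z: 52.50, X: 87.45; Z is limiting.
theoretical n(T) = (1/2) × 105.0 = 52.50 mol → 3646 g
% yield = 1490 / 3646 × 100 = 40.87 %

40.9 %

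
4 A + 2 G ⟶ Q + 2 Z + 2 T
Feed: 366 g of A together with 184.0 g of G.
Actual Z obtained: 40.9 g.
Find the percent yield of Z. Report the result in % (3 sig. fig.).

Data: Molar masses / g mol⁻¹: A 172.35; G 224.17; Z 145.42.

34.3 %

n(A) = 366.0 / 172.35 = 2.124 mol
n(G) = 184.0 / 224.17 = 0.8208 mol
n/ν for A = 2.124/4 = 0.5310
n/ν for G = 0.8208/2 = 0.4104
Smallest n/ν is G → limiting reagent.
theoretical n(Z) = (2/2) × 0.8208 = 0.8208 mol → 119.4 g
% yield = 40.9 / 119.4 × 100 = 34.25 %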